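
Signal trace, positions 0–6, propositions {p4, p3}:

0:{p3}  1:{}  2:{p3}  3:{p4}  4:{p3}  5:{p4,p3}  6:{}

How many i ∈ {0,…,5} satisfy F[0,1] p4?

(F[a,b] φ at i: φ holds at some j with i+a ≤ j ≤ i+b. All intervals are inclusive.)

4

Evaluate at each i in [0,5]:
  i=0: ✗ (none in [0,1])
  i=1: ✗ (none in [1,2])
  i=2: ✓ (witness j=3)
  i=3: ✓ (witness j=3)
  i=4: ✓ (witness j=5)
  i=5: ✓ (witness j=5)
Positions where it holds: {2, 3, 4, 5} → 4.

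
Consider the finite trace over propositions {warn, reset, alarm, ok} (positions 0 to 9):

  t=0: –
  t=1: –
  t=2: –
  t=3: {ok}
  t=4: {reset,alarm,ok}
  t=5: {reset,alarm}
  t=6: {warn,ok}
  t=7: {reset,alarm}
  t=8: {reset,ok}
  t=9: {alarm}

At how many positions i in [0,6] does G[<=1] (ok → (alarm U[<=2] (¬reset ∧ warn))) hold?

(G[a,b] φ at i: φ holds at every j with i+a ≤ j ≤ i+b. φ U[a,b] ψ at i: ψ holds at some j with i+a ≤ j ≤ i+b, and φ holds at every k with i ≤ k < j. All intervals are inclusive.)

Evaluate at each i in [0,6]:
  i=0: ✓ (all of [0,1])
  i=1: ✓ (all of [1,2])
  i=2: ✗ (fails at j=3)
  i=3: ✗ (fails at j=3)
  i=4: ✓ (all of [4,5])
  i=5: ✓ (all of [5,6])
  i=6: ✓ (all of [6,7])
Positions where it holds: {0, 1, 4, 5, 6} → 5.

5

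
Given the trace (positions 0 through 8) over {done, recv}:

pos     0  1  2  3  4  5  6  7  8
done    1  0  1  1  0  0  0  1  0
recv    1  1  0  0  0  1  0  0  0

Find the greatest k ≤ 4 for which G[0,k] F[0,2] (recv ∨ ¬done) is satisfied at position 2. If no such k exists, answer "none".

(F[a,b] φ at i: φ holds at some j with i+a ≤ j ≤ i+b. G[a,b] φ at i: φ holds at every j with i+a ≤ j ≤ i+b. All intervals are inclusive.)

4

F[0,2] (recv ∨ ¬done) must hold from j=2 onward; find where it first fails.
  j=2: holds
  j=3: holds
  j=4: holds
  j=5: holds
  j=6: holds
Holds through j=6; largest k = 4.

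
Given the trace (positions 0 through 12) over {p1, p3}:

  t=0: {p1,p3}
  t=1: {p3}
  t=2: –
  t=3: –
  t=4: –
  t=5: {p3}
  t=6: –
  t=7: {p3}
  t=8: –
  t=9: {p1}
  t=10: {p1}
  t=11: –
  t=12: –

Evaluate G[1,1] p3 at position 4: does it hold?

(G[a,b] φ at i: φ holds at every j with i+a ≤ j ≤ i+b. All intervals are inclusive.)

Yes

Check p3 at every j in [5,5]:
  j=5: true
All positions satisfy it → formula holds.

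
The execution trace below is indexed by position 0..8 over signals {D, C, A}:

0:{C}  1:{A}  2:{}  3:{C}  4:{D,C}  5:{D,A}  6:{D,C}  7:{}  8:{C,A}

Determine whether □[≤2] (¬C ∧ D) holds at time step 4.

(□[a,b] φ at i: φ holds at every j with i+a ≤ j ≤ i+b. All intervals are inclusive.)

Does not hold

Check (¬C ∧ D) at every j in [4,6]:
  j=4: false
  j=5: true
  j=6: false
Fails at j=4 → formula fails.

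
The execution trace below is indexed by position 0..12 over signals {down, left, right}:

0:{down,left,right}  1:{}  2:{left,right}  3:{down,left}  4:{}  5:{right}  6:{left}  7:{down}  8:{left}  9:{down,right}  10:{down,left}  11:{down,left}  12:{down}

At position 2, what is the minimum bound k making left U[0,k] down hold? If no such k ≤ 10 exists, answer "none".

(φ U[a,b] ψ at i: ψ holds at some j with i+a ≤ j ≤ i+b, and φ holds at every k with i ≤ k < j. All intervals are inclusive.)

Need earliest j ≥ 2 with down, and left at every k in [2,j-1].
  j=2: rhs fails.
  j=3: rhs holds; lhs holds on [2,2]. k = 1.

1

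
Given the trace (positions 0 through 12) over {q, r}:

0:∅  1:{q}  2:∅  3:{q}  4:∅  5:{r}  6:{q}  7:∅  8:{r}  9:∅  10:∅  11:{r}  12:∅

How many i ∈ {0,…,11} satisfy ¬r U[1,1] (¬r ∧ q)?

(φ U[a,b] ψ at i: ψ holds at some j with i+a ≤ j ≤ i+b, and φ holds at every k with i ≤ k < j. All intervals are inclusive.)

2

Evaluate at each i in [0,11]:
  i=0: ✓ (rhs at j=1; lhs holds on [0,0])
  i=1: ✗ (no rhs in [2,2])
  i=2: ✓ (rhs at j=3; lhs holds on [2,2])
  i=3: ✗ (no rhs in [4,4])
  i=4: ✗ (no rhs in [5,5])
  i=5: ✗ (lhs fails at k=5 before rhs at j=6)
  i=6: ✗ (no rhs in [7,7])
  i=7: ✗ (no rhs in [8,8])
  i=8: ✗ (no rhs in [9,9])
  i=9: ✗ (no rhs in [10,10])
  i=10: ✗ (no rhs in [11,11])
  i=11: ✗ (no rhs in [12,12])
Positions where it holds: {0, 2} → 2.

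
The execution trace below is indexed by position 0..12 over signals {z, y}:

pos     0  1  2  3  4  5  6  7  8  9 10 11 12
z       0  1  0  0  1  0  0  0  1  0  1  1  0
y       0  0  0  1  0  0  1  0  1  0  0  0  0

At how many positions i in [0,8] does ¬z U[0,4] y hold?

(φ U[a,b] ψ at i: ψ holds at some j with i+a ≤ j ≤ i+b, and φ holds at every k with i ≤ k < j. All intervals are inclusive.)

Evaluate at each i in [0,8]:
  i=0: ✗ (lhs fails at k=1 before rhs at j=3)
  i=1: ✗ (lhs fails at k=1 before rhs at j=3)
  i=2: ✓ (rhs at j=3; lhs holds on [2,2])
  i=3: ✓ (rhs at j=3)
  i=4: ✗ (lhs fails at k=4 before rhs at j=6)
  i=5: ✓ (rhs at j=6; lhs holds on [5,5])
  i=6: ✓ (rhs at j=6)
  i=7: ✓ (rhs at j=8; lhs holds on [7,7])
  i=8: ✓ (rhs at j=8)
Positions where it holds: {2, 3, 5, 6, 7, 8} → 6.

6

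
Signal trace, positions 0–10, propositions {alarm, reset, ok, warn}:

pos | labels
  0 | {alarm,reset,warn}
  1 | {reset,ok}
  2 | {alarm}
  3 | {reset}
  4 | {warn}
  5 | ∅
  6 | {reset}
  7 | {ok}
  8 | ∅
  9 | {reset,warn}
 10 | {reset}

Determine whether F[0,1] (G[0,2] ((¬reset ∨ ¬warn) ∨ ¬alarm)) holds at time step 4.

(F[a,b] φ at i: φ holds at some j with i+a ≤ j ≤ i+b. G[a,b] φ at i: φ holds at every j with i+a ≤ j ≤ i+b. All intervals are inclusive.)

True

Check G[0,2] ((¬reset ∨ ¬warn) ∨ ¬alarm) at each j in [4,5]:
  j=4: holds on [4,6]
  j=5: holds on [5,7]
Found at j=4 → formula holds.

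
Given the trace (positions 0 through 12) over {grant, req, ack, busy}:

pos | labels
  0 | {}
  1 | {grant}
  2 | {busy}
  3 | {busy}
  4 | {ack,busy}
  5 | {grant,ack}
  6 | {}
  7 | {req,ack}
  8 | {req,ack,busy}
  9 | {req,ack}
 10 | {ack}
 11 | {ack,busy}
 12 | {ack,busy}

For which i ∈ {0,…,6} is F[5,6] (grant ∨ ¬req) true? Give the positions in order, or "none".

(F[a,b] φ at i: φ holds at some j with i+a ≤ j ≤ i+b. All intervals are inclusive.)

Evaluate at each i in [0,6]:
  i=0: ✓ (witness j=5)
  i=1: ✓ (witness j=6)
  i=2: ✗ (none in [7,8])
  i=3: ✗ (none in [8,9])
  i=4: ✓ (witness j=10)
  i=5: ✓ (witness j=10)
  i=6: ✓ (witness j=11)

0, 1, 4, 5, 6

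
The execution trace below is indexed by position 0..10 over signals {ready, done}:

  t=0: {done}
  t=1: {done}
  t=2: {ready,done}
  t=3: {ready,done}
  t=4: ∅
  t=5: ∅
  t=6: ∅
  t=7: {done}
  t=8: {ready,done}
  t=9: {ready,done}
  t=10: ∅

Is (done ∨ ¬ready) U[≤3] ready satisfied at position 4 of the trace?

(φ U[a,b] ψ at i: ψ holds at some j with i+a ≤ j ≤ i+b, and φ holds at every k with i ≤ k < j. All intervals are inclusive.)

Does not hold

Need some j in [4,7] with ready, and (done ∨ ¬ready) at every k in [4,j-1].
  j=4: ready false.
  j=5: ready false.
  j=6: ready false.
  j=7: ready false.
No j in the window works → until fails.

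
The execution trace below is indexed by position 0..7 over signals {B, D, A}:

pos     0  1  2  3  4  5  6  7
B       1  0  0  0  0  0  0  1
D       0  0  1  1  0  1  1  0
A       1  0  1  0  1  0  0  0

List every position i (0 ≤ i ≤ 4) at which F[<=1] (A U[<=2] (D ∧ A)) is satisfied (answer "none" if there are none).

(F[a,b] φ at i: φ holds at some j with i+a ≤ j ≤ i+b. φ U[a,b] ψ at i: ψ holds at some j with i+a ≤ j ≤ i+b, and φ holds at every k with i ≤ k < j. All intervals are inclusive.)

1, 2

Evaluate at each i in [0,4]:
  i=0: ✗ (none in [0,1])
  i=1: ✓ (witness j=2)
  i=2: ✓ (witness j=2)
  i=3: ✗ (none in [3,4])
  i=4: ✗ (none in [4,5])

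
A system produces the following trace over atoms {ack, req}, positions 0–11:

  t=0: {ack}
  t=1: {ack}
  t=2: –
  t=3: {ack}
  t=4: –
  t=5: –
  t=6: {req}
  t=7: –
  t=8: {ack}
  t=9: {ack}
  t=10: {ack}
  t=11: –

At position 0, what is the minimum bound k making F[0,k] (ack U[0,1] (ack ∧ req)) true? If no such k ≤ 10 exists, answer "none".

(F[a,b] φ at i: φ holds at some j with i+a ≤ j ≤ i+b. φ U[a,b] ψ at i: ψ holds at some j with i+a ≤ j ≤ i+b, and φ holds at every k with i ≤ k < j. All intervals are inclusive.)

none

Scan j = 0,1,… for (ack U[0,1] (ack ∧ req)):
  j=0: fails
  j=1: fails
  j=2: fails
  j=3: fails
  j=4: fails
  j=5: fails
  j=6: fails
  j=7: fails
  j=8: fails
  j=9: fails
  j=10: fails
No j in [0,10] satisfies it → none.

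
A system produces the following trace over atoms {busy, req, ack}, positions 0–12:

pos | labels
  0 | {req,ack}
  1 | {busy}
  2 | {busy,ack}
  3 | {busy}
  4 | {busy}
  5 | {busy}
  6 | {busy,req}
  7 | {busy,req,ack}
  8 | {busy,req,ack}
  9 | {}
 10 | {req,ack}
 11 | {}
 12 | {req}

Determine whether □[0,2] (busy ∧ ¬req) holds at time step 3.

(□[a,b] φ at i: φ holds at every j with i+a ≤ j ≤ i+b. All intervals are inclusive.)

Check (busy ∧ ¬req) at every j in [3,5]:
  j=3: true
  j=4: true
  j=5: true
All positions satisfy it → formula holds.

Yes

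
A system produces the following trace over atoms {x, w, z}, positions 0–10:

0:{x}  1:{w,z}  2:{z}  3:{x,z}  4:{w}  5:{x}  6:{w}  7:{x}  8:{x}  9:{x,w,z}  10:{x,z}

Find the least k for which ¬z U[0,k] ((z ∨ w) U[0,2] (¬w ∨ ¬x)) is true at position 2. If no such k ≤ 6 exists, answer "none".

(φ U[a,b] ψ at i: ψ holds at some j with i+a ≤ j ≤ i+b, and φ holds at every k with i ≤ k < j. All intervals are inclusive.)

0

Need earliest j ≥ 2 with ((z ∨ w) U[0,2] (¬w ∨ ¬x)), and ¬z at every k in [2,j-1].
  j=2: rhs holds (empty prefix). k = 0.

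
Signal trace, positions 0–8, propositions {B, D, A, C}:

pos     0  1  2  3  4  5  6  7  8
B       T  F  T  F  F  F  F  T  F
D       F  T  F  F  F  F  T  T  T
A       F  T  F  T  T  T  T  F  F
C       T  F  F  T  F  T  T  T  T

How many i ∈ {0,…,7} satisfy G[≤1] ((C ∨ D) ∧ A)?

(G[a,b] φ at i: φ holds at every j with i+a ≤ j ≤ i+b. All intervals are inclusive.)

Evaluate at each i in [0,7]:
  i=0: ✗ (fails at j=0)
  i=1: ✗ (fails at j=2)
  i=2: ✗ (fails at j=2)
  i=3: ✗ (fails at j=4)
  i=4: ✗ (fails at j=4)
  i=5: ✓ (all of [5,6])
  i=6: ✗ (fails at j=7)
  i=7: ✗ (fails at j=7)
Positions where it holds: {5} → 1.

1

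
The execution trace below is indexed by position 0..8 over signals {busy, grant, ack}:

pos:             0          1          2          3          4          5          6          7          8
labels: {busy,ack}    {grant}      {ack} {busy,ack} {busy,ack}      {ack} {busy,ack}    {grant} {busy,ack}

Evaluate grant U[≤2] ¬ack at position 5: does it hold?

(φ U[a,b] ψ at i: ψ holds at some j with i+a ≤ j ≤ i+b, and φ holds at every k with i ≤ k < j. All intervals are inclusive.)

False

Need some j in [5,7] with ¬ack, and grant at every k in [5,j-1].
  j=5: ¬ack false.
  j=6: ¬ack false.
  j=7: ¬ack holds, but grant fails at k=5 → not this j.
No j in the window works → until fails.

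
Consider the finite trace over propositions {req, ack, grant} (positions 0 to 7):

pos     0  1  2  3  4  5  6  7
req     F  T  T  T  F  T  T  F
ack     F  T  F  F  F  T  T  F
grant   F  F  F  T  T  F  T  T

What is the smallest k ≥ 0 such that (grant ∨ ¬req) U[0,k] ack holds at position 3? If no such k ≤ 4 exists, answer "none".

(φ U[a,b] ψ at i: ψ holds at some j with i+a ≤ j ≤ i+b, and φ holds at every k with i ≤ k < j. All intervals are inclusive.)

2

Need earliest j ≥ 3 with ack, and (grant ∨ ¬req) at every k in [3,j-1].
  j=3: rhs fails.
  j=4: rhs fails.
  j=5: rhs holds; lhs holds on [3,4]. k = 2.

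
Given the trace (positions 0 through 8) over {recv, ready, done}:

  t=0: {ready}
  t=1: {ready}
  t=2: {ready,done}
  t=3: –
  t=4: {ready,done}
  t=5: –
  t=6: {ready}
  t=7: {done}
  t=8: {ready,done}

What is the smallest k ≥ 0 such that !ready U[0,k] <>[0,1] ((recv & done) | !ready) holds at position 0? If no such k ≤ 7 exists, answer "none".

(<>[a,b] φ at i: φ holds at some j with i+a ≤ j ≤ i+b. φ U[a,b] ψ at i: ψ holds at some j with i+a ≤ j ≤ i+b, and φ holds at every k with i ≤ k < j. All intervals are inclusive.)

Need earliest j ≥ 0 with <>[0,1] ((recv & done) | !ready), and !ready at every k in [0,j-1].
  j=0: rhs fails.
  j=1: rhs fails.
  j=2: rhs holds but lhs fails at k=0.
  j=3: rhs holds but lhs fails at k=0.
  j=4: rhs holds but lhs fails at k=0.
  j=5: rhs holds but lhs fails at k=0.
  j=6: rhs holds but lhs fails at k=0.
  j=7: rhs holds but lhs fails at k=0.
No witness within the range → none.

none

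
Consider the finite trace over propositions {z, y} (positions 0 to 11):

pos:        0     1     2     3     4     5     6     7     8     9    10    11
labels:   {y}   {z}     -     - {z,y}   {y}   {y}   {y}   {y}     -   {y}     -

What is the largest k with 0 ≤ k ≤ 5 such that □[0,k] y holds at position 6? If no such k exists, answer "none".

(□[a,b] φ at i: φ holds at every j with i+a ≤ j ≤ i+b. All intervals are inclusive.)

2

y must hold from j=6 onward; find where it first fails.
  j=6: holds
  j=7: holds
  j=8: holds
  j=9: fails
Holds on [6,8], so largest k = 2.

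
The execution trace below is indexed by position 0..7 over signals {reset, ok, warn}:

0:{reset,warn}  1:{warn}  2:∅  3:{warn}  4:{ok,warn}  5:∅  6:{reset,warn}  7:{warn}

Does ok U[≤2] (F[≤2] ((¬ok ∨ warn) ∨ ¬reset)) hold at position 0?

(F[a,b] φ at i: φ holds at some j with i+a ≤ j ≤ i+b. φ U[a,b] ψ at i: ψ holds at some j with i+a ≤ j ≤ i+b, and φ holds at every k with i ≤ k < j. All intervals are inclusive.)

Yes

Need some j in [0,2] with F[≤2] ((¬ok ∨ warn) ∨ ¬reset), and ok at every k in [0,j-1].
  j=0: F[≤2] ((¬ok ∨ warn) ∨ ¬reset) holds; no prefix to check → satisfied.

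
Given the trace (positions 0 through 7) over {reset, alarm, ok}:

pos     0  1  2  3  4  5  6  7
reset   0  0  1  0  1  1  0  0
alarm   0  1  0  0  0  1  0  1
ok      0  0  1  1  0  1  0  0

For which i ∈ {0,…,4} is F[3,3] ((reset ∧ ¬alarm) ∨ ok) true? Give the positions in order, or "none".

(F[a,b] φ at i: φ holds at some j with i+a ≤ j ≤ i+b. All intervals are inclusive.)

Evaluate at each i in [0,4]:
  i=0: ✓ (witness j=3)
  i=1: ✓ (witness j=4)
  i=2: ✓ (witness j=5)
  i=3: ✗ (none in [6,6])
  i=4: ✗ (none in [7,7])

0, 1, 2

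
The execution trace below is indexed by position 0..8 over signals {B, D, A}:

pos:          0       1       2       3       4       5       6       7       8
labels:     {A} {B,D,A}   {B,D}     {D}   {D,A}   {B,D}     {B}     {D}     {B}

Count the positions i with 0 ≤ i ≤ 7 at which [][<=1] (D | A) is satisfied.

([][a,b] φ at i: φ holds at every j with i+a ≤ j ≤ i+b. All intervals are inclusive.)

Evaluate at each i in [0,7]:
  i=0: ✓ (all of [0,1])
  i=1: ✓ (all of [1,2])
  i=2: ✓ (all of [2,3])
  i=3: ✓ (all of [3,4])
  i=4: ✓ (all of [4,5])
  i=5: ✗ (fails at j=6)
  i=6: ✗ (fails at j=6)
  i=7: ✗ (fails at j=8)
Positions where it holds: {0, 1, 2, 3, 4} → 5.

5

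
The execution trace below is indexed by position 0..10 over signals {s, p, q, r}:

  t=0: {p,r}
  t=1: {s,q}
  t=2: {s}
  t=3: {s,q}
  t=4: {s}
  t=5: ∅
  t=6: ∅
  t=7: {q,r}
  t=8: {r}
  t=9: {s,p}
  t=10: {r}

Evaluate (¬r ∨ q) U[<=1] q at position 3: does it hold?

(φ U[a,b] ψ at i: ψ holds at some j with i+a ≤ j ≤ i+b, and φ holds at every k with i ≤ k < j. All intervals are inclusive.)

Yes

Need some j in [3,4] with q, and (¬r ∨ q) at every k in [3,j-1].
  j=3: q holds; no prefix to check → satisfied.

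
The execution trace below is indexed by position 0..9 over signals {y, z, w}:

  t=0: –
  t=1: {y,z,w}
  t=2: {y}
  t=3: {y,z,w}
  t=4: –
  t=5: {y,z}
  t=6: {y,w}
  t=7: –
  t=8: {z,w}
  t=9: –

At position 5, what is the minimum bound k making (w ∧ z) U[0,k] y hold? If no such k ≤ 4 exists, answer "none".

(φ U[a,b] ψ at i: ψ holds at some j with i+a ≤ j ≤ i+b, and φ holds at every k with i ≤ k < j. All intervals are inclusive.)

0

Need earliest j ≥ 5 with y, and (w ∧ z) at every k in [5,j-1].
  j=5: rhs holds (empty prefix). k = 0.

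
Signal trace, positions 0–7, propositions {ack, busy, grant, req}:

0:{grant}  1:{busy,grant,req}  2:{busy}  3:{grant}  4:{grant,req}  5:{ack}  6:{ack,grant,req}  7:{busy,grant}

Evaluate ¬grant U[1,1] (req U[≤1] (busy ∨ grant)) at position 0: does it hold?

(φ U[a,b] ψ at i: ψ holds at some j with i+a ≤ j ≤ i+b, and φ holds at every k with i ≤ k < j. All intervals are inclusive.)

False

Need some j in [1,1] with (req U[≤1] (busy ∨ grant)), and ¬grant at every k in [0,j-1].
  j=1: (req U[≤1] (busy ∨ grant)) holds, but ¬grant fails at k=0 → not this j.
No j in the window works → until fails.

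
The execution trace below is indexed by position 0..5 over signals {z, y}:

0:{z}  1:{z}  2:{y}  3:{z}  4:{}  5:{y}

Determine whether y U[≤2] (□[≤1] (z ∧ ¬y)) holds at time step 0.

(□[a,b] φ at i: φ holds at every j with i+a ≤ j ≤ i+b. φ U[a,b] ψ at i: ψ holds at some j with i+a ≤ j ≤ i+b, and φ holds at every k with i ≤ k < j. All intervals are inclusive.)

True

Need some j in [0,2] with □[≤1] (z ∧ ¬y), and y at every k in [0,j-1].
  j=0: □[≤1] (z ∧ ¬y) holds; no prefix to check → satisfied.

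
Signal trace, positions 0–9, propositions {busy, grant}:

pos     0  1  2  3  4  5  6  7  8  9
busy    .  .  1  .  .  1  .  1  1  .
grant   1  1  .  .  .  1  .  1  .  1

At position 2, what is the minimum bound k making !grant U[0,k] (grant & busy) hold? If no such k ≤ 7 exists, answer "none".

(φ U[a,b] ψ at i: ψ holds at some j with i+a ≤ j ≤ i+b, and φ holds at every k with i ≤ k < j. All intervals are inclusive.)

3

Need earliest j ≥ 2 with (grant & busy), and !grant at every k in [2,j-1].
  j=2: rhs fails.
  j=3: rhs fails.
  j=4: rhs fails.
  j=5: rhs holds; lhs holds on [2,4]. k = 3.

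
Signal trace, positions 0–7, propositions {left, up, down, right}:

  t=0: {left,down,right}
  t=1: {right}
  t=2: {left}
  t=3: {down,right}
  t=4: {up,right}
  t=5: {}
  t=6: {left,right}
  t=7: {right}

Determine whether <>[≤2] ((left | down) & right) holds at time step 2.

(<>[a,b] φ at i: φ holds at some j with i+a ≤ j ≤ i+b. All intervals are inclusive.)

Holds

Check ((left | down) & right) at each j in [2,4]:
  j=2: false
  j=3: true
  j=4: false
Found at j=3 → formula holds.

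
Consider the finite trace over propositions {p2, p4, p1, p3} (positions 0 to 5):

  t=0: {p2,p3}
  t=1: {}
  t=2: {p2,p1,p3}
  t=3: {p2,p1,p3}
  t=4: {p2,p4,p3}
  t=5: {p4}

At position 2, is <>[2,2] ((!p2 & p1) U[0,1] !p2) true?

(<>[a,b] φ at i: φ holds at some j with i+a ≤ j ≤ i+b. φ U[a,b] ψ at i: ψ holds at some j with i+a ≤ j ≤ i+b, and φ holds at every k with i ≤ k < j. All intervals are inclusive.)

Check ((!p2 & p1) U[0,1] !p2) at each j in [4,4]:
  j=4: fails
No position in the window satisfies it → formula fails.

No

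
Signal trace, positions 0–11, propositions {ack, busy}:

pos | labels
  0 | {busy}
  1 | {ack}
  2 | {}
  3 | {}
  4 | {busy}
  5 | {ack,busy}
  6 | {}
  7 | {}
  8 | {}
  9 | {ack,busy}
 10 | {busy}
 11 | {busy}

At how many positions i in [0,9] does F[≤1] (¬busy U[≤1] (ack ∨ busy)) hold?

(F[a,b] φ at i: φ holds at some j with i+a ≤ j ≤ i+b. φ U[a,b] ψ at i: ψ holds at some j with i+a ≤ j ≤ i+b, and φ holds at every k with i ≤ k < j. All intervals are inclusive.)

9

Evaluate at each i in [0,9]:
  i=0: ✓ (witness j=0)
  i=1: ✓ (witness j=1)
  i=2: ✓ (witness j=3)
  i=3: ✓ (witness j=3)
  i=4: ✓ (witness j=4)
  i=5: ✓ (witness j=5)
  i=6: ✗ (none in [6,7])
  i=7: ✓ (witness j=8)
  i=8: ✓ (witness j=8)
  i=9: ✓ (witness j=9)
Positions where it holds: {0, 1, 2, 3, 4, 5, 7, 8, 9} → 9.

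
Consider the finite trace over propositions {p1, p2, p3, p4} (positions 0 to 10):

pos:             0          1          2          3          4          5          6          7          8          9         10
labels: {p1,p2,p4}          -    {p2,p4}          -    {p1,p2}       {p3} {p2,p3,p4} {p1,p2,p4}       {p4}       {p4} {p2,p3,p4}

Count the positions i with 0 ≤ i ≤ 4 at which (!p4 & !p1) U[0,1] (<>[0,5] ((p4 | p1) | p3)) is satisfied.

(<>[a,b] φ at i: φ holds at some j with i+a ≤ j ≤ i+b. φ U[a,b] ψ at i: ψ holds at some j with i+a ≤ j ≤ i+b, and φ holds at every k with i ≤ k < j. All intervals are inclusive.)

5

Evaluate at each i in [0,4]:
  i=0: ✓ (rhs at j=0)
  i=1: ✓ (rhs at j=1)
  i=2: ✓ (rhs at j=2)
  i=3: ✓ (rhs at j=3)
  i=4: ✓ (rhs at j=4)
Positions where it holds: {0, 1, 2, 3, 4} → 5.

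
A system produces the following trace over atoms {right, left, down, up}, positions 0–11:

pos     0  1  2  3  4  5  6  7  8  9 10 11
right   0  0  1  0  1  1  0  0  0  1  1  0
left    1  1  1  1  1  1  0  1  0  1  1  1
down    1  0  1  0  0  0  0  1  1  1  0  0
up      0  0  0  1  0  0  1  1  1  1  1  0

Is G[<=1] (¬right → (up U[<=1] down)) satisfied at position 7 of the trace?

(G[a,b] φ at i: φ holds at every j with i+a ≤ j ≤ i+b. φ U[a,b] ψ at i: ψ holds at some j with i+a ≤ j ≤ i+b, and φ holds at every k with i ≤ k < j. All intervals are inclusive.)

Check (¬right → (up U[<=1] down)) at every j in [7,8]:
  j=7: antecedent true; consequent holds → ✓
  j=8: antecedent true; consequent holds → ✓
All positions satisfy it → formula holds.

Yes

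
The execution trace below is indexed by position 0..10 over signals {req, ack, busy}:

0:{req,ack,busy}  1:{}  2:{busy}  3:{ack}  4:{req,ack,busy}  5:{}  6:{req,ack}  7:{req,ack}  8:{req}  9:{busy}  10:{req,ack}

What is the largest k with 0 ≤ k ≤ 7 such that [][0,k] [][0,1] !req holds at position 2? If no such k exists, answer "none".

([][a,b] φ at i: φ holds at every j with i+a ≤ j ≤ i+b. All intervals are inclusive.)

[][0,1] !req must hold from j=2 onward; find where it first fails.
  j=2: holds
  j=3: fails
Holds on [2,2], so largest k = 0.

0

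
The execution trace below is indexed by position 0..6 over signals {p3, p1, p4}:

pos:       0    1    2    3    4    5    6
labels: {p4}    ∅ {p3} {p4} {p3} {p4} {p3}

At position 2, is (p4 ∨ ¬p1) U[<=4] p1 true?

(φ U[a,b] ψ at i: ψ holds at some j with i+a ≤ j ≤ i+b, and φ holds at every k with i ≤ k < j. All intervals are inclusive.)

Need some j in [2,6] with p1, and (p4 ∨ ¬p1) at every k in [2,j-1].
  j=2: p1 false.
  j=3: p1 false.
  j=4: p1 false.
  j=5: p1 false.
  j=6: p1 false.
No j in the window works → until fails.

No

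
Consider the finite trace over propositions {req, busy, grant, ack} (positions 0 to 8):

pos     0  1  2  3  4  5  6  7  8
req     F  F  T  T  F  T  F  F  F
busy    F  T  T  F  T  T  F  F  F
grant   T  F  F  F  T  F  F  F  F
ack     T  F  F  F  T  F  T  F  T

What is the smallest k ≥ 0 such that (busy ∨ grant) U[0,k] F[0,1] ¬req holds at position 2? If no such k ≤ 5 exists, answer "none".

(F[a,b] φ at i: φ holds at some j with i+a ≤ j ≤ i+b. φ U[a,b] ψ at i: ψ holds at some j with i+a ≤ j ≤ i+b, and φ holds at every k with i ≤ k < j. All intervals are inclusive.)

1

Need earliest j ≥ 2 with F[0,1] ¬req, and (busy ∨ grant) at every k in [2,j-1].
  j=2: rhs fails.
  j=3: rhs holds; lhs holds on [2,2]. k = 1.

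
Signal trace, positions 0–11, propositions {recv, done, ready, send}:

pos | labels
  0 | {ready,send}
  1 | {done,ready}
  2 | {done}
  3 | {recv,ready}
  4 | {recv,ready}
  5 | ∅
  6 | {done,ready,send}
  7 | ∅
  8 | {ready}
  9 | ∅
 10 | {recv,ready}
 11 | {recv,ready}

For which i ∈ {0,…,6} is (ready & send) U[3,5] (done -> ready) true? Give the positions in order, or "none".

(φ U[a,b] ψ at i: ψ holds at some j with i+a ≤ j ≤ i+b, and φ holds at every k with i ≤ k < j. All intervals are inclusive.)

Evaluate at each i in [0,6]:
  i=0: ✗ (lhs fails at k=1 before rhs at j=3)
  i=1: ✗ (lhs fails at k=1 before rhs at j=4)
  i=2: ✗ (lhs fails at k=2 before rhs at j=5)
  i=3: ✗ (lhs fails at k=3 before rhs at j=6)
  i=4: ✗ (lhs fails at k=4 before rhs at j=7)
  i=5: ✗ (lhs fails at k=5 before rhs at j=8)
  i=6: ✗ (lhs fails at k=7 before rhs at j=9)

none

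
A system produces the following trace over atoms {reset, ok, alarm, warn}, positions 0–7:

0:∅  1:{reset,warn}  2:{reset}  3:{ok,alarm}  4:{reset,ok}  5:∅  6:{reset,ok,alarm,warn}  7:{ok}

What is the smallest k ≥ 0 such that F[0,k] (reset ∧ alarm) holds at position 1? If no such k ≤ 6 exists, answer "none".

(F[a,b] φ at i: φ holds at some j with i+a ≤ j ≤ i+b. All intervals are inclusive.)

Scan j = 1,2,… for (reset ∧ alarm):
  j=1: fails
  j=2: fails
  j=3: fails
  j=4: fails
  j=5: fails
  j=6: holds
First hit at j=6, so smallest k = 6-1 = 5.

5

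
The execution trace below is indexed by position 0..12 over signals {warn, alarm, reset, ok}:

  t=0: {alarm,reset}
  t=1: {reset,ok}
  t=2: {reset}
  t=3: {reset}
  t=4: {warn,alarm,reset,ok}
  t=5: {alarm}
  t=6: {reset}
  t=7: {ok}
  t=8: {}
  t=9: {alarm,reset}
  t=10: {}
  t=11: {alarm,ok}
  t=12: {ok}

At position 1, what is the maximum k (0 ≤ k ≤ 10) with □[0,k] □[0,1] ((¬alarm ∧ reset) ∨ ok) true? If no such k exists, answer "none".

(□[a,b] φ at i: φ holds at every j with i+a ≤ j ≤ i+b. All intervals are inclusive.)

□[0,1] ((¬alarm ∧ reset) ∨ ok) must hold from j=1 onward; find where it first fails.
  j=1: holds
  j=2: holds
  j=3: holds
  j=4: fails
Holds on [1,3], so largest k = 2.

2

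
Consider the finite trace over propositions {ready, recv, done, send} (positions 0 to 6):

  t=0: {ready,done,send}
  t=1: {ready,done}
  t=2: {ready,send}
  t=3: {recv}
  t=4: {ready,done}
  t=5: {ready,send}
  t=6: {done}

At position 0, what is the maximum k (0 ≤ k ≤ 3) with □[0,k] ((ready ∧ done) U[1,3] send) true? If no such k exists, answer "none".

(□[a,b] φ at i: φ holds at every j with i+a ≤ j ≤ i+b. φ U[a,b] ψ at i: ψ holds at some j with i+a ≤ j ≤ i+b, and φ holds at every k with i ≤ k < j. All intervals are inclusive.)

((ready ∧ done) U[1,3] send) must hold from j=0 onward; find where it first fails.
  j=0: holds
  j=1: holds
  j=2: fails
Holds on [0,1], so largest k = 1.

1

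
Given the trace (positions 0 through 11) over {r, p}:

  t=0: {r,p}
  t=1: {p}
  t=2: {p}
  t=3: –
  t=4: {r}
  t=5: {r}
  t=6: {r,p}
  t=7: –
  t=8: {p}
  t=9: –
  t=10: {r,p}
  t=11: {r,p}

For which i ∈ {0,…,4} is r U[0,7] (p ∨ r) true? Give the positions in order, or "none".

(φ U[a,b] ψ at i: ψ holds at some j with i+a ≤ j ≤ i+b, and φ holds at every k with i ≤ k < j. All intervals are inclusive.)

Evaluate at each i in [0,4]:
  i=0: ✓ (rhs at j=0)
  i=1: ✓ (rhs at j=1)
  i=2: ✓ (rhs at j=2)
  i=3: ✗ (lhs fails at k=3 before rhs at j=4)
  i=4: ✓ (rhs at j=4)

0, 1, 2, 4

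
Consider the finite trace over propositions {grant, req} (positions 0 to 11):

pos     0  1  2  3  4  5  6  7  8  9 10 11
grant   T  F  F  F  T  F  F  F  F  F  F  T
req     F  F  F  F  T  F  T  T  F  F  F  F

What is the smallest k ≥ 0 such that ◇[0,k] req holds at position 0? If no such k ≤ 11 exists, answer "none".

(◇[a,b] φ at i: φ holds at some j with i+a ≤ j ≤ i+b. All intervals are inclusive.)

4

Scan j = 0,1,… for req:
  j=0: fails
  j=1: fails
  j=2: fails
  j=3: fails
  j=4: holds
First hit at j=4, so smallest k = 4-0 = 4.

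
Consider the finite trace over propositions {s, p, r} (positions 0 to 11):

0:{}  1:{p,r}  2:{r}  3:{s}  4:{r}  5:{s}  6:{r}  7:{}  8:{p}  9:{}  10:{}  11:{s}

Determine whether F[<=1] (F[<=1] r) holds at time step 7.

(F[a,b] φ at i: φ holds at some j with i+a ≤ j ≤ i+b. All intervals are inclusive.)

No

Check F[<=1] r at each j in [7,8]:
  j=7: fails (none in [7,8])
  j=8: fails (none in [8,9])
No position in the window satisfies it → formula fails.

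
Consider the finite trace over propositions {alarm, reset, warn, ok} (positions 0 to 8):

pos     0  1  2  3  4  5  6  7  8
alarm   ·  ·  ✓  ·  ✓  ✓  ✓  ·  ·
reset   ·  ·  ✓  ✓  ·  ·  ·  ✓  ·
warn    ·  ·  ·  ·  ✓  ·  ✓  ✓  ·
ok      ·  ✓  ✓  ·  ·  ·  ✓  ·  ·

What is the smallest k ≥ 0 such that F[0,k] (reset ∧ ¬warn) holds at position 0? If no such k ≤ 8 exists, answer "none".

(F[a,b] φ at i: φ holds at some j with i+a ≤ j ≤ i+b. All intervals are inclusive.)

2

Scan j = 0,1,… for (reset ∧ ¬warn):
  j=0: fails
  j=1: fails
  j=2: holds
First hit at j=2, so smallest k = 2-0 = 2.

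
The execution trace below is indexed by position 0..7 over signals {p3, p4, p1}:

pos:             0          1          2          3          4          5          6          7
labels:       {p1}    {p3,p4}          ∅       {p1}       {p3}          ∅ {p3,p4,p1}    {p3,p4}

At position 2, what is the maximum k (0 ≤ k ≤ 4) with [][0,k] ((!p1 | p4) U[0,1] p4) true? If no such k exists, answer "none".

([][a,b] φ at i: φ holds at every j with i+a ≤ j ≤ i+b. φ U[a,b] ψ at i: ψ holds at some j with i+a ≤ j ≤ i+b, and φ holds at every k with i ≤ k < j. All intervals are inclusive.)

none

((!p1 | p4) U[0,1] p4) must hold from j=2 onward; find where it first fails.
  j=2: fails → no k works.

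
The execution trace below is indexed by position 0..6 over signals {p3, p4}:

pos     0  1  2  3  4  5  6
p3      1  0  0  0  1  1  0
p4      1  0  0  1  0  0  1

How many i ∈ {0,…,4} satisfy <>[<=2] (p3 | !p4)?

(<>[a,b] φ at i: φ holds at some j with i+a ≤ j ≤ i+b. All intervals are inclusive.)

Evaluate at each i in [0,4]:
  i=0: ✓ (witness j=0)
  i=1: ✓ (witness j=1)
  i=2: ✓ (witness j=2)
  i=3: ✓ (witness j=4)
  i=4: ✓ (witness j=4)
Positions where it holds: {0, 1, 2, 3, 4} → 5.

5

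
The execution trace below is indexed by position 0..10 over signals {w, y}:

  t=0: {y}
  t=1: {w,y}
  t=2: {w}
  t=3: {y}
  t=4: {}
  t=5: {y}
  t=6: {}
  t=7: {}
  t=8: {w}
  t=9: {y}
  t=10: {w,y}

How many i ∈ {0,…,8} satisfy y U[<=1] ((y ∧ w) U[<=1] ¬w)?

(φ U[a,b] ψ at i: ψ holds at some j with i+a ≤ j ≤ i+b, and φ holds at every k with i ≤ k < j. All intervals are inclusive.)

Evaluate at each i in [0,8]:
  i=0: ✓ (rhs at j=0)
  i=1: ✗ (no rhs in [1,2])
  i=2: ✗ (lhs fails at k=2 before rhs at j=3)
  i=3: ✓ (rhs at j=3)
  i=4: ✓ (rhs at j=4)
  i=5: ✓ (rhs at j=5)
  i=6: ✓ (rhs at j=6)
  i=7: ✓ (rhs at j=7)
  i=8: ✗ (lhs fails at k=8 before rhs at j=9)
Positions where it holds: {0, 3, 4, 5, 6, 7} → 6.

6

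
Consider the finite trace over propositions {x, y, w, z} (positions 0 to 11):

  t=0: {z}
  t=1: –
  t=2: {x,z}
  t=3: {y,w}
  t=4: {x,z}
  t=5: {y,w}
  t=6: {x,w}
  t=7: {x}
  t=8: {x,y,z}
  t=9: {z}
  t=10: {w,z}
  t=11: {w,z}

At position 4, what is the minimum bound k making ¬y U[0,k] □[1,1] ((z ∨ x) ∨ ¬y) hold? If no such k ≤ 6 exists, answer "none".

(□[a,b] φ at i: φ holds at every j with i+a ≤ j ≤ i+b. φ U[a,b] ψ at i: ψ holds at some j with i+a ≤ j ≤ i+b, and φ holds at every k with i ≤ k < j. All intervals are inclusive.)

Need earliest j ≥ 4 with □[1,1] ((z ∨ x) ∨ ¬y), and ¬y at every k in [4,j-1].
  j=4: rhs fails.
  j=5: rhs holds; lhs holds on [4,4]. k = 1.

1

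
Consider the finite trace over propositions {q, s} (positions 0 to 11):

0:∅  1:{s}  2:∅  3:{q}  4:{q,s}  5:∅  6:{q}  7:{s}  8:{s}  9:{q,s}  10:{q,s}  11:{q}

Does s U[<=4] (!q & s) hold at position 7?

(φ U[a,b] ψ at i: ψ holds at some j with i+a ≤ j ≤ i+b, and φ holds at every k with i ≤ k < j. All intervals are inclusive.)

Yes

Need some j in [7,11] with (!q & s), and s at every k in [7,j-1].
  j=7: (!q & s) holds; no prefix to check → satisfied.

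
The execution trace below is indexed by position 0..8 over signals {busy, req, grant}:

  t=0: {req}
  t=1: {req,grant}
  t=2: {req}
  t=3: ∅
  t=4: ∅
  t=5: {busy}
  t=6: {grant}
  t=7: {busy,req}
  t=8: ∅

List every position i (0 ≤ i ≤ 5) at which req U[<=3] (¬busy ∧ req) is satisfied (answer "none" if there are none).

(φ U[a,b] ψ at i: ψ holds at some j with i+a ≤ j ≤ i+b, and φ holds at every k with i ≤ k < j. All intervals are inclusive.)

Evaluate at each i in [0,5]:
  i=0: ✓ (rhs at j=0)
  i=1: ✓ (rhs at j=1)
  i=2: ✓ (rhs at j=2)
  i=3: ✗ (no rhs in [3,6])
  i=4: ✗ (no rhs in [4,7])
  i=5: ✗ (no rhs in [5,8])

0, 1, 2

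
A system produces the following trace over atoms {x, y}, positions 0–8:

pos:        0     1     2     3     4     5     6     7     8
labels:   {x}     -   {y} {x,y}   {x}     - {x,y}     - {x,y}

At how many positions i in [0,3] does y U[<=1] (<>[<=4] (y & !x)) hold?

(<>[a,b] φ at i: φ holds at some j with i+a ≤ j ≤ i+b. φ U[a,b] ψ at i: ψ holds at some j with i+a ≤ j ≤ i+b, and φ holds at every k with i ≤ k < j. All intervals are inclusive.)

Evaluate at each i in [0,3]:
  i=0: ✓ (rhs at j=0)
  i=1: ✓ (rhs at j=1)
  i=2: ✓ (rhs at j=2)
  i=3: ✗ (no rhs in [3,4])
Positions where it holds: {0, 1, 2} → 3.

3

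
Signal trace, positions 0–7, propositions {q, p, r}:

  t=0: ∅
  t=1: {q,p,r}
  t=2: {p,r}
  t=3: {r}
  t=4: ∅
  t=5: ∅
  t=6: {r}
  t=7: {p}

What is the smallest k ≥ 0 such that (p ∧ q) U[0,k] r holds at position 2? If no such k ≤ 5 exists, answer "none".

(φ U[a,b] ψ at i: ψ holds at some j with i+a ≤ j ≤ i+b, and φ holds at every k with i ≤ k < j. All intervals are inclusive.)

Need earliest j ≥ 2 with r, and (p ∧ q) at every k in [2,j-1].
  j=2: rhs holds (empty prefix). k = 0.

0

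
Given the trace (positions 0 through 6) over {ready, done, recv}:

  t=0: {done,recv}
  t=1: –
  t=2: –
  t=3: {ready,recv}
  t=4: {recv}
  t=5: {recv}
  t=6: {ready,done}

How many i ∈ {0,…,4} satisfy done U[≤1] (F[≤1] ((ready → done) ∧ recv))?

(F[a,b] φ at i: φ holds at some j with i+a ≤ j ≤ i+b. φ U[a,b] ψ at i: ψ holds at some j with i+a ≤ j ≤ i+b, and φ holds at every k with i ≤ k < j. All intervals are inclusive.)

3

Evaluate at each i in [0,4]:
  i=0: ✓ (rhs at j=0)
  i=1: ✗ (no rhs in [1,2])
  i=2: ✗ (lhs fails at k=2 before rhs at j=3)
  i=3: ✓ (rhs at j=3)
  i=4: ✓ (rhs at j=4)
Positions where it holds: {0, 3, 4} → 3.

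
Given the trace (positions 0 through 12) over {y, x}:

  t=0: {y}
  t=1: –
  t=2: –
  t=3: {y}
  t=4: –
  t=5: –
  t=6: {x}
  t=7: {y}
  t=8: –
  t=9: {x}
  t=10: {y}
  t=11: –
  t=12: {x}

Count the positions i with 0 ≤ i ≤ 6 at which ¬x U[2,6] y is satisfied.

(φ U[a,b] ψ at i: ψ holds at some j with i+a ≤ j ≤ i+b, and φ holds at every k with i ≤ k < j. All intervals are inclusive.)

2

Evaluate at each i in [0,6]:
  i=0: ✓ (rhs at j=3; lhs holds on [0,2])
  i=1: ✓ (rhs at j=3; lhs holds on [1,2])
  i=2: ✗ (lhs fails at k=6 before rhs at j=7)
  i=3: ✗ (lhs fails at k=6 before rhs at j=7)
  i=4: ✗ (lhs fails at k=6 before rhs at j=7)
  i=5: ✗ (lhs fails at k=6 before rhs at j=7)
  i=6: ✗ (lhs fails at k=6 before rhs at j=10)
Positions where it holds: {0, 1} → 2.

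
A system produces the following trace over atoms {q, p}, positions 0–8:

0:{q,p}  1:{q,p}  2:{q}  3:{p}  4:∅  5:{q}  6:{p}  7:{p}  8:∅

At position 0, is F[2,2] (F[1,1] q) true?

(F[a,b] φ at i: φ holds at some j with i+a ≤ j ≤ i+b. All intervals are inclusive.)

Check F[1,1] q at each j in [2,2]:
  j=2: fails (none in [3,3])
No position in the window satisfies it → formula fails.

Does not hold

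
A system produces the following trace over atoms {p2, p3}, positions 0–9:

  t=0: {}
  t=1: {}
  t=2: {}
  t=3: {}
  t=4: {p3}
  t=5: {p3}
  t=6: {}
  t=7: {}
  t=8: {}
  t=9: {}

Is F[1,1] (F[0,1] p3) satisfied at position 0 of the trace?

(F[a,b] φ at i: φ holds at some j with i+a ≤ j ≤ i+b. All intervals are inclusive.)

Does not hold

Check F[0,1] p3 at each j in [1,1]:
  j=1: fails (none in [1,2])
No position in the window satisfies it → formula fails.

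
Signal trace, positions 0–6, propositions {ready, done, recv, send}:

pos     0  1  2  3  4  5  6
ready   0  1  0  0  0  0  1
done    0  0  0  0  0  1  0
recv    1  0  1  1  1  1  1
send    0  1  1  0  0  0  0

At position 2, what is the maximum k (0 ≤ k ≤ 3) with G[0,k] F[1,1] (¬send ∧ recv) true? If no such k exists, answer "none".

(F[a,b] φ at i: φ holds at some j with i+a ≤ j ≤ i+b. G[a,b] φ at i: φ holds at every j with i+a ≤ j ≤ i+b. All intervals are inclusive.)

3

F[1,1] (¬send ∧ recv) must hold from j=2 onward; find where it first fails.
  j=2: holds
  j=3: holds
  j=4: holds
  j=5: holds
Holds through j=5; largest k = 3.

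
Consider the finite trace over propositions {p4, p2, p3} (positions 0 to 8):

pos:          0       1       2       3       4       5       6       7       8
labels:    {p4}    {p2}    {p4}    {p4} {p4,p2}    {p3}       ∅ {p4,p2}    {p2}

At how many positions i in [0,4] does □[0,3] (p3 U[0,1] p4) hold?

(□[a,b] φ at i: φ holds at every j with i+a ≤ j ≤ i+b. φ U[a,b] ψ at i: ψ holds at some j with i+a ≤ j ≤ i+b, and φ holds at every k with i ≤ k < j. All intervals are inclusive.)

Evaluate at each i in [0,4]:
  i=0: ✗ (fails at j=1)
  i=1: ✗ (fails at j=1)
  i=2: ✗ (fails at j=5)
  i=3: ✗ (fails at j=5)
  i=4: ✗ (fails at j=5)
Positions where it holds: {} → 0.

0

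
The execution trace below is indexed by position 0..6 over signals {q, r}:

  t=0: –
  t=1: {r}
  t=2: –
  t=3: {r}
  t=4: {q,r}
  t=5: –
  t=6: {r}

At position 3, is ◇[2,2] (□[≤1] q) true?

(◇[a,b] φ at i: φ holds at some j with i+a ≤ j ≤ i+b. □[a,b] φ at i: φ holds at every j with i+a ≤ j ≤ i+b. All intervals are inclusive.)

No

Check □[≤1] q at each j in [5,5]:
  j=5: fails at 5
No position in the window satisfies it → formula fails.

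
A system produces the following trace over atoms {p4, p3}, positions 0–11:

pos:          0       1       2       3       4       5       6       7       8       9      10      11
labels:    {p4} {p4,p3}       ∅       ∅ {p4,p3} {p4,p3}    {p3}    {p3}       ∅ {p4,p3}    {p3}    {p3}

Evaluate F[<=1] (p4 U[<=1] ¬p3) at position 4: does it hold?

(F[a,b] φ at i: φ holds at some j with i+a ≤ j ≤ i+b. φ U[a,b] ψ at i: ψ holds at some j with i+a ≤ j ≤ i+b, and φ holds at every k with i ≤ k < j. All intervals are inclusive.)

Does not hold

Check (p4 U[<=1] ¬p3) at each j in [4,5]:
  j=4: fails
  j=5: fails
No position in the window satisfies it → formula fails.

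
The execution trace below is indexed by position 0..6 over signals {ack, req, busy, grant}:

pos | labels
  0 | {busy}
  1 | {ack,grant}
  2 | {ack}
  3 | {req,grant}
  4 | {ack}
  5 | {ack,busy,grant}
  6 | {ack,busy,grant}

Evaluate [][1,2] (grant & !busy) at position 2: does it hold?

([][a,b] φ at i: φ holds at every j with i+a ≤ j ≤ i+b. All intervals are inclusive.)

Check (grant & !busy) at every j in [3,4]:
  j=3: true
  j=4: false
Fails at j=4 → formula fails.

Does not hold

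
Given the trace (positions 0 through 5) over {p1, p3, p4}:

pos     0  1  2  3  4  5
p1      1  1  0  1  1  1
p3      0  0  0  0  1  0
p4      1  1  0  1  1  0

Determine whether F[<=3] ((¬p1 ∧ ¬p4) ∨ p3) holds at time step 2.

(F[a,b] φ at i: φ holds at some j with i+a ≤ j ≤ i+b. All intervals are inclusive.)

Holds

Check ((¬p1 ∧ ¬p4) ∨ p3) at each j in [2,5]:
  j=2: true
  j=3: false
  j=4: true
  j=5: false
Found at j=2 → formula holds.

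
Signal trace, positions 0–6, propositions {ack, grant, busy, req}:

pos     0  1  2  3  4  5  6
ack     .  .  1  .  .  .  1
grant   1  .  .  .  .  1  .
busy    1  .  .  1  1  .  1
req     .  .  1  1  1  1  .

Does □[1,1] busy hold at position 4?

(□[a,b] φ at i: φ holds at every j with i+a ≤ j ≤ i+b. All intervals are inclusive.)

No

Check busy at every j in [5,5]:
  j=5: false
Fails at j=5 → formula fails.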